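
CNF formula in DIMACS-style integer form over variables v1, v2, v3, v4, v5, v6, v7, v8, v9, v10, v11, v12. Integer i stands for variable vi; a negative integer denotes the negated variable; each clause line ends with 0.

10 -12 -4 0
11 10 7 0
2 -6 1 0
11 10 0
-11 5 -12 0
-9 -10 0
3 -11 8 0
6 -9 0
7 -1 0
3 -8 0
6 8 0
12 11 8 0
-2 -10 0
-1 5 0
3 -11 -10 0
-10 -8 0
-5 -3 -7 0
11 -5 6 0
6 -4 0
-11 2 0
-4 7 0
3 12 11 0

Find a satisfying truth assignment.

v1=0, v2=1, v3=1, v4=0, v5=0, v6=0, v7=0, v8=1, v9=0, v10=0, v11=1, v12=0

Pure literal: v4 appears only negated; assign v4 = False.
Pure literal: v9 appears only negated; assign v9 = False.
Branch on v1: take v1 = False.
Set v2 = True and propagate.
  then v10 is forced to False.
  then v11 is forced to True.
Try v3 = True.
The remaining clauses are satisfied by v5 = False, v6 = False, v7 = False, v8 = True, v12 = False.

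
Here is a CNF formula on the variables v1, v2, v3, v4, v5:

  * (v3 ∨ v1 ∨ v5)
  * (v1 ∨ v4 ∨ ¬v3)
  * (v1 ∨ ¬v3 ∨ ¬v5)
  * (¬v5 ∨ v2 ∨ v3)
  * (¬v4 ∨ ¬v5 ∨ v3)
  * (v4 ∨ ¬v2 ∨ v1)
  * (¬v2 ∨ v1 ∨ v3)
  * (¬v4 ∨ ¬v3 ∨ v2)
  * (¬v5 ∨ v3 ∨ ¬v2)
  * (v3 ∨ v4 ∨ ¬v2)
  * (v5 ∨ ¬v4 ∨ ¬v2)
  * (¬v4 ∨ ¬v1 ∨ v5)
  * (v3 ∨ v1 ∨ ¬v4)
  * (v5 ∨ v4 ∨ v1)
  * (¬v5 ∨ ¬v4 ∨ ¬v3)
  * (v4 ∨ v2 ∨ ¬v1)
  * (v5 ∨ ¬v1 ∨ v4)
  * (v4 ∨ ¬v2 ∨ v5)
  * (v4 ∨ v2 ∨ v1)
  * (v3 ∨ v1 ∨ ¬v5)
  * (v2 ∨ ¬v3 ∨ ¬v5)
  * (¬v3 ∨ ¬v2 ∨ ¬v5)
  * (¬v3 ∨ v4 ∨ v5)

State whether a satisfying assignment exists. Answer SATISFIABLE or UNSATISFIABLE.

v3 = True:
  v4 = True:
    propagation gives v2=True, v5=True; an empty clause results — contradiction.
  v4 = False:
    propagation gives v1=True, v2=True, v5=True; an empty clause results — contradiction.
v3 = False:
  v4 = True:
    propagation gives v5=False, v1=True; an empty clause results — contradiction.
  v4 = False:
    propagation gives v2=False, v5=False, v1=True; an empty clause results — contradiction.
Every branch closes, so no satisfying assignment exists.

UNSATISFIABLE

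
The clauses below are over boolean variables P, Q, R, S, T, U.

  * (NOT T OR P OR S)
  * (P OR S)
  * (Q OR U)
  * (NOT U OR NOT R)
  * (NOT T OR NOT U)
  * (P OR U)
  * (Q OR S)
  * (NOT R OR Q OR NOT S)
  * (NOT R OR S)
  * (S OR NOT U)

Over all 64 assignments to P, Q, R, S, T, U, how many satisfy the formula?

10

Split on S, then U.
  S=1, U=1: remaining (P,Q,R,T) ∈ {(0,0,0,0); (0,1,0,0); (1,0,0,0); (1,1,0,0)} — 4.
  S=1, U=0: remaining (P,Q,R,T) ∈ {(1,1,0,0); (1,1,0,1); (1,1,1,0); (1,1,1,1)} — 4.
  S=0, U=1: a clause becomes empty — 0.
  S=0, U=0: remaining (P,Q,R,T) ∈ {(1,1,0,0); (1,1,0,1)} — 2.
Total: 4 + 4 + 0 + 2 = 10.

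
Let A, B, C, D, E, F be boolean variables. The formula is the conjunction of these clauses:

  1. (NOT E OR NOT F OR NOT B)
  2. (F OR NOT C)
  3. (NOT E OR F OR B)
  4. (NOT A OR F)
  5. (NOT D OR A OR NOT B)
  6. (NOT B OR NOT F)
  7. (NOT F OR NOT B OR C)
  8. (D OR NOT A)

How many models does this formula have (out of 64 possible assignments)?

Split on F, then B.
  F=1, B=1: a clause becomes empty — 0.
  F=1, B=0: C, E free; 3 ways for (A,D) × 2^2 = 12.
  F=0, B=1: remaining (A,C,D,E) ∈ {(0,0,0,0); (0,0,0,1)} — 2.
  F=0, B=0: remaining (A,C,D,E) ∈ {(0,0,0,0); (0,0,1,0)} — 2.
Total: 0 + 12 + 2 + 2 = 16.

16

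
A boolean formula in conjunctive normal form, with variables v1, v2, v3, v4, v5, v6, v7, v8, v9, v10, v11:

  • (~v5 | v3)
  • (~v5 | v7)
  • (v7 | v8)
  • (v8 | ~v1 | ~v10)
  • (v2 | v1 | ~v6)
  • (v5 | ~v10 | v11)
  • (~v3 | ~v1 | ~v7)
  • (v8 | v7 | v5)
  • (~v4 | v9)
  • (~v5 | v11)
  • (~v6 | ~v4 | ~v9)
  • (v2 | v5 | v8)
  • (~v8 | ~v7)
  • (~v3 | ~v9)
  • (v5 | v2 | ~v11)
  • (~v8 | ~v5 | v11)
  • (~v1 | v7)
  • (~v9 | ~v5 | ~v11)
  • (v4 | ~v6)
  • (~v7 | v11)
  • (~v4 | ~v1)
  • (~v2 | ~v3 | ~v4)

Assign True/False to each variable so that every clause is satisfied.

v1 = False, v2 = True, v3 = False, v4 = True, v5 = False, v6 = False, v7 = True, v8 = False, v9 = True, v10 = True, v11 = True

Check each clause:
  1. (~v5 | v3) — ~v5 is true.
  2. (v7 | ~v5) — ~v5 is true.
  3. (v7 | v8) — v7 is true.
  4. (v8 | ~v10 | ~v1) — ~v1 is true.
  5. (~v6 | v2 | v1) — ~v6 is true.
  6. (v5 | ~v10 | v11) — v11 is true.
  7. (~v7 | ~v1 | ~v3) — ~v3 is true.
  8. (v8 | v7 | v5) — v7 is true.
  9. (v9 | ~v4) — v9 is true.
  10. (v11 | ~v5) — v11 is true.
  11. (~v6 | ~v4 | ~v9) — ~v6 is true.
  12. (v8 | v2 | v5) — v2 is true.
  13. (~v8 | ~v7) — ~v8 is true.
  14. (~v3 | ~v9) — ~v3 is true.
  15. (v2 | v5 | ~v11) — v2 is true.
  16. (v11 | ~v8 | ~v5) — ~v8 is true.
  17. (v7 | ~v1) — ~v1 is true.
  18. (~v11 | ~v5 | ~v9) — ~v5 is true.
  19. (~v6 | v4) — ~v6 is true.
  20. (v11 | ~v7) — v11 is true.
  21. (~v1 | ~v4) — ~v1 is true.
  22. (~v3 | ~v2 | ~v4) — ~v3 is true.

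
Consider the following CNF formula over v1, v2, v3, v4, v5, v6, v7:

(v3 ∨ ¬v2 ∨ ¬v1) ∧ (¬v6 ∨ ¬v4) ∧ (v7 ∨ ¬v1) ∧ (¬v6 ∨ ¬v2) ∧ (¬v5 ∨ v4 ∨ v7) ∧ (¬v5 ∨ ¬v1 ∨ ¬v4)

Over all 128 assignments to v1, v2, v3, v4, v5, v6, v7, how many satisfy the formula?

47

Case analysis on v1 and v4:
  v1=1, v4=1: remaining (v2,v3,v5,v6,v7) ∈ {(0,0,0,0,1); (0,1,0,0,1); (1,1,0,0,1)} — 3.
  v1=1, v4=0: v5 free; 5 ways for (v2,v3,v6,v7) × 2^1 = 10.
  v1=0, v4=1: forces v6=0; v2, v3, v5, v7 free → 2^4 = 16.
  v1=0, v4=0: v3 free; 9 ways for (v2,v5,v6,v7) × 2^1 = 18.
Total: 3 + 10 + 16 + 18 = 47.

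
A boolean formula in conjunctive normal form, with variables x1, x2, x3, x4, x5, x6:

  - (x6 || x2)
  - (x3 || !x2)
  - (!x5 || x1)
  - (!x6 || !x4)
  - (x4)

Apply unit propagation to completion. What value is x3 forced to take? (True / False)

True

Unit clause (x4) sets x4 = True.
(!x6 || !x4): since x4 = True, the clause reduces to (!x6). x6 = False.
From (x6 || x2) and x6 = False: x2 = True.
(x3 || !x2): since x2 = True, the clause reduces to (x3). x3 = True.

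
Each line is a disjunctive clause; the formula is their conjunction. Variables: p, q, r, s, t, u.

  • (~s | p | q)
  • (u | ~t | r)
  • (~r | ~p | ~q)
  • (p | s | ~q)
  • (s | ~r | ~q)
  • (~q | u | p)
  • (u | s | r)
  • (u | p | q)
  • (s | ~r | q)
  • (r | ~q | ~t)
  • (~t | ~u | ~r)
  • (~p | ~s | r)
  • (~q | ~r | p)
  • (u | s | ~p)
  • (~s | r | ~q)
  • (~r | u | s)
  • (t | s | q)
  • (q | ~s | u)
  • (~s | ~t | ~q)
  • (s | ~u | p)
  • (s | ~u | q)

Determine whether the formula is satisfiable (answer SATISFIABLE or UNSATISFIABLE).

Branch on p: take p = True.
Set q = True and propagate.
  then r is forced to False.
  then t is forced to False.
  then s is forced to False.
  then u is forced to True.
Every clause has at least one true literal under this assignment.
So p=T, q=T, r=F, s=F, t=F, u=T is a satisfying assignment.

SATISFIABLE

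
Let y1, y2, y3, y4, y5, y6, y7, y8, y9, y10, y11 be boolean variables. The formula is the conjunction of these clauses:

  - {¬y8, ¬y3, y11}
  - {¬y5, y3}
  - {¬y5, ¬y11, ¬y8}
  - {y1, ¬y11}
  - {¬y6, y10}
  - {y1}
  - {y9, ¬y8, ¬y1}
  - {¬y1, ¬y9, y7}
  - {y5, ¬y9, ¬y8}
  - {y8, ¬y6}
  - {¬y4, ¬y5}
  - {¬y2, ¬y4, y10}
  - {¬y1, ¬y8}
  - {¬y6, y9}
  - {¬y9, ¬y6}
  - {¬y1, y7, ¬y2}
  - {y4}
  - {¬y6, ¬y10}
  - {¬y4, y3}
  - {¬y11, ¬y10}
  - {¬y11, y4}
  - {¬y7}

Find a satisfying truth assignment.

y1=1, y2=0, y3=1, y4=1, y5=0, y6=0, y7=0, y8=0, y9=0, y10=1, y11=0

(y1) is a unit clause, so y1 = True.
(¬y8) is a unit clause, so y8 = False.
The clause (¬y6) is unit: y6 must be False.
The clause (y4) is unit: y4 must be True.
Unit propagation: (¬y5) forces y5 = False.
The clause (y3) is unit: y3 must be True.
The clause (¬y7) is unit: y7 must be False.
The clause (¬y9) is unit: y9 must be False.
Unit propagation: (¬y2) forces y2 = False.
Pure literal: y11 appears only negated; assign y11 = False.
y10 is now unconstrained; take y10 = True.
Check each clause:
  1. {¬y3, ¬y8, y11} — ¬y8 is true.
  2. {y3, ¬y5} — y3 is true.
  3. {¬y5, ¬y11, ¬y8} — ¬y8 is true.
  4. {¬y11, y1} — y1 is true.
  5. {¬y6, y10} — y10 is true.
  6. {y1} — y1 is true.
  7. {¬y1, y9, ¬y8} — ¬y8 is true.
  8. {¬y9, y7, ¬y1} — ¬y9 is true.
  9. {¬y9, y5, ¬y8} — ¬y8 is true.
  10. {¬y6, y8} — ¬y6 is true.
  11. {¬y5, ¬y4} — ¬y5 is true.
  12. {¬y2, y10, ¬y4} — y10 is true.
  13. {¬y1, ¬y8} — ¬y8 is true.
  14. {¬y6, y9} — ¬y6 is true.
  15. {¬y6, ¬y9} — ¬y6 is true.
  16. {¬y1, ¬y2, y7} — ¬y2 is true.
  17. {y4} — y4 is true.
  18. {¬y6, ¬y10} — ¬y6 is true.
  19. {¬y4, y3} — y3 is true.
  20. {¬y10, ¬y11} — ¬y11 is true.
  21. {y4, ¬y11} — y4 is true.
  22. {¬y7} — ¬y7 is true.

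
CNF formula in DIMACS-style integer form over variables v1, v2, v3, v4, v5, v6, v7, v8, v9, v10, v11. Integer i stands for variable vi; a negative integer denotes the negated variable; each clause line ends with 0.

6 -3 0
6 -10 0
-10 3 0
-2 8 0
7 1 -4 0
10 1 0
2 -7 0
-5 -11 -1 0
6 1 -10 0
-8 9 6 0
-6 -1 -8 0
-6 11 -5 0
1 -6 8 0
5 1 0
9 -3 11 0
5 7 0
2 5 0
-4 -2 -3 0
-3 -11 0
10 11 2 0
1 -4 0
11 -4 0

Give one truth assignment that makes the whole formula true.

v1=1  v2=1  v3=0  v4=0  v5=0  v6=0  v7=1  v8=1  v9=1  v10=0  v11=1

Check each clause:
  1. (NOT v3 OR v6) — NOT v3 is true.
  2. (NOT v10 OR v6) — NOT v10 is true.
  3. (NOT v10 OR v3) — NOT v10 is true.
  4. (NOT v2 OR v8) — v8 is true.
  5. (NOT v4 OR v7 OR v1) — v1 is true.
  6. (v1 OR v10) — v1 is true.
  7. (v2 OR NOT v7) — v2 is true.
  8. (NOT v11 OR NOT v5 OR NOT v1) — NOT v5 is true.
  9. (v6 OR NOT v10 OR v1) — v1 is true.
  10. (v6 OR v9 OR NOT v8) — v9 is true.
  11. (NOT v1 OR NOT v8 OR NOT v6) — NOT v6 is true.
  12. (v11 OR NOT v6 OR NOT v5) — NOT v6 is true.
  13. (v8 OR v1 OR NOT v6) — v8 is true.
  14. (v5 OR v1) — v1 is true.
  15. (v9 OR NOT v3 OR v11) — v9 is true.
  16. (v5 OR v7) — v7 is true.
  17. (v2 OR v5) — v2 is true.
  18. (NOT v2 OR NOT v3 OR NOT v4) — NOT v4 is true.
  19. (NOT v3 OR NOT v11) — NOT v3 is true.
  20. (v2 OR v11 OR v10) — v11 is true.
  21. (NOT v4 OR v1) — v1 is true.
  22. (v11 OR NOT v4) — v11 is true.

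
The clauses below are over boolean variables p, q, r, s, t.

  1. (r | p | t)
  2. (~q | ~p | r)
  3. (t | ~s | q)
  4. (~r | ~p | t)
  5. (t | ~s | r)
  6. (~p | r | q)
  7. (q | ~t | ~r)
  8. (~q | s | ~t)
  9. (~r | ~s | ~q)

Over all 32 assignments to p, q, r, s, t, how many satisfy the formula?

The models are:
  p=F q=F r=F s=F t=T
  p=F q=F r=F s=T t=T
  p=F q=F r=T s=F t=F
  p=F q=T r=F s=T t=T
  p=F q=T r=T s=F t=F
That's 5 in total.

5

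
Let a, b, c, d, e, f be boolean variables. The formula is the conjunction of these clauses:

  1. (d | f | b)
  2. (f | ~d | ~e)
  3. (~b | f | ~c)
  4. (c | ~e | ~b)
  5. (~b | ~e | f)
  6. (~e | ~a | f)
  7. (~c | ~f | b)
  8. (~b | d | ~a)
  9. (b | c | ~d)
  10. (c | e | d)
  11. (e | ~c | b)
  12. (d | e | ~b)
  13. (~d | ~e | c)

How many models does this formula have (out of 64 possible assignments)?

11

Case analysis on b and e:
  b=T, e=T: remaining (a,c,d,f) ∈ {(F,T,F,T); (F,T,T,T); (T,T,T,T)} — 3.
  b=T, e=F: a free; 3 ways for (c,d,f) × 2^1 = 6.
  b=F, e=T: remaining (a,c,d,f) ∈ {(F,F,F,T); (T,F,F,T)} — 2.
  b=F, e=F: a clause becomes empty — 0.
Total: 3 + 6 + 2 + 0 = 11.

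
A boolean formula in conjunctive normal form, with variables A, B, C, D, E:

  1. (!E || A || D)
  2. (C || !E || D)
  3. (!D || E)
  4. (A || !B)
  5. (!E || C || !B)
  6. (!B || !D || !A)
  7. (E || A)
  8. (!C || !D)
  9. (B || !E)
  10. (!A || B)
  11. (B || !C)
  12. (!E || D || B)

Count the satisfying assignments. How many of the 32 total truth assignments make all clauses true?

The models are:
  A=1 B=1 C=0 D=0 E=0
  A=1 B=1 C=1 D=0 E=0
  A=1 B=1 C=1 D=0 E=1
That's 3 in total.

3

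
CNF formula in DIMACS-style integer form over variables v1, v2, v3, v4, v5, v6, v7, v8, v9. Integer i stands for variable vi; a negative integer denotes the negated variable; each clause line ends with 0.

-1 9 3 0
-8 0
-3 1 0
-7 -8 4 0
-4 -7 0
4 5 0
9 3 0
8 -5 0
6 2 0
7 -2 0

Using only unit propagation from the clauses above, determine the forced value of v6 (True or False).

True

(NOT v8) stands alone — v8 = False.
(v8 OR NOT v5): since v8 = False, the clause reduces to (NOT v5). v5 = False.
From (v5 OR v4) and v5 = False: v4 = True.
(NOT v4 OR NOT v7) with v4 = True leaves only NOT v7, so v7 = False.
From (NOT v2 OR v7) and v7 = False: v2 = False.
In (v6 OR v2), v2 is now false; v6 must hold, so v6 = True.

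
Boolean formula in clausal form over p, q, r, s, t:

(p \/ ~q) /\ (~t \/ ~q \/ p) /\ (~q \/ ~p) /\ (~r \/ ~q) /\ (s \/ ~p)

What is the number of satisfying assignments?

12

Case analysis on p and q:
  p=1, q=1: a clause becomes empty — 0.
  p=1, q=0: remaining (r,s,t) ∈ {(0,1,0); (0,1,1); (1,1,0); (1,1,1)} — 4.
  p=0, q=1: a clause becomes empty — 0.
  p=0, q=0: r, s, t free → 2^3 = 8.
Total: 0 + 4 + 0 + 8 = 12.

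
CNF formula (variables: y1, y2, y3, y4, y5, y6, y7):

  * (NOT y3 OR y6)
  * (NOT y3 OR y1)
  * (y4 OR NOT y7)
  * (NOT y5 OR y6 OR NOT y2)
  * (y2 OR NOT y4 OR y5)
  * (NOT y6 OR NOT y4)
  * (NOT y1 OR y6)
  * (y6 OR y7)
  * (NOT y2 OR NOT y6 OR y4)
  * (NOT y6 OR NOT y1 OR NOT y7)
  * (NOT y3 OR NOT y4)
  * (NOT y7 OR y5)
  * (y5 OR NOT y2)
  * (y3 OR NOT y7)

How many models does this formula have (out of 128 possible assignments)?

6

The models are:
  y1=0 y2=0 y3=0 y4=0 y5=0 y6=1 y7=0
  y1=0 y2=0 y3=0 y4=0 y5=1 y6=1 y7=0
  y1=1 y2=0 y3=0 y4=0 y5=0 y6=1 y7=0
  y1=1 y2=0 y3=0 y4=0 y5=1 y6=1 y7=0
  y1=1 y2=0 y3=1 y4=0 y5=0 y6=1 y7=0
  y1=1 y2=0 y3=1 y4=0 y5=1 y6=1 y7=0
Count: 6.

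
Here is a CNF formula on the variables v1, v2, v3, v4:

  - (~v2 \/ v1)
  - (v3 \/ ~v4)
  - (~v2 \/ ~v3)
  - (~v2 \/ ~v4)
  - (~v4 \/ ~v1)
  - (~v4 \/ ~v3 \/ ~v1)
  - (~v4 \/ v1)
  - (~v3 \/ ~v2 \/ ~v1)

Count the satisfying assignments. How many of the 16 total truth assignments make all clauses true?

The models are:
  v1=F v2=F v3=F v4=F
  v1=F v2=F v3=T v4=F
  v1=T v2=F v3=F v4=F
  v1=T v2=F v3=T v4=F
  v1=T v2=T v3=F v4=F
That's 5 in total.

5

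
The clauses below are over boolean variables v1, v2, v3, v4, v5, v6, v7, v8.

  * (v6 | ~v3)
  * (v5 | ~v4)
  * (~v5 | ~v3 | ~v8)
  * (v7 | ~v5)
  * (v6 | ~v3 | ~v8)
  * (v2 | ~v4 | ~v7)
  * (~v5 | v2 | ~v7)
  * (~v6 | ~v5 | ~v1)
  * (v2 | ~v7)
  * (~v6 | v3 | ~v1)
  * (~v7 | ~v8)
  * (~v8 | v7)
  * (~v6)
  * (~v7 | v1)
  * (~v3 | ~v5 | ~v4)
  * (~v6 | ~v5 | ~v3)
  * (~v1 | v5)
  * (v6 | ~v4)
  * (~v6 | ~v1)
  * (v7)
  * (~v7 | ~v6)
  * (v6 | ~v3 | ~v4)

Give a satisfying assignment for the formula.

v1=1, v2=1, v3=0, v4=0, v5=1, v6=0, v7=1, v8=0

The clause (~v6) is unit: v6 must be False.
Unit propagation: (~v3) forces v3 = False.
Unit propagation: (~v4) forces v4 = False.
Unit propagation: (v7) forces v7 = True.
Unit propagation: (v2) forces v2 = True.
(~v8) is a unit clause, so v8 = False.
The clause (v1) is unit: v1 must be True.
Unit propagation: (v5) forces v5 = True.
Every clause has at least one true literal under this assignment.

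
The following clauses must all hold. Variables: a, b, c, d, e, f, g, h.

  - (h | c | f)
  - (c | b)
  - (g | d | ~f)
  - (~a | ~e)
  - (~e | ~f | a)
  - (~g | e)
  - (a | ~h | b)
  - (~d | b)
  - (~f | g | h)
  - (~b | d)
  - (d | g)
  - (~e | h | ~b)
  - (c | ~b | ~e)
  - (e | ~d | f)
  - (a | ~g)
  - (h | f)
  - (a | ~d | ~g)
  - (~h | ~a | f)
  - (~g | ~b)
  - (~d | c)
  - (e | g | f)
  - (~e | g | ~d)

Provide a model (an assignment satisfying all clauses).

a = F, b = T, c = T, d = T, e = F, f = T, g = F, h = T

Pure literal: c appears only positively; assign c = True.
Set a = False and propagate.
  then g is forced to False.
  then d is forced to True.
  then b is forced to True.
  then e is forced to False.
  then f is forced to True.
  then h is forced to True.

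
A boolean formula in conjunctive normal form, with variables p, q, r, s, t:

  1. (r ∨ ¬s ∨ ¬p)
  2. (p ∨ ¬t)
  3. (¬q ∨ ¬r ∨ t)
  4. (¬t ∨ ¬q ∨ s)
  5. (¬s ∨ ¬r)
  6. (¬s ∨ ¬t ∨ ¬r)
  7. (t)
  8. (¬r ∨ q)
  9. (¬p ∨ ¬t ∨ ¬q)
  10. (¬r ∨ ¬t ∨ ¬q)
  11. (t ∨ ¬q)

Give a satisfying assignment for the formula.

The clause (t) is unit: t must be True.
Unit propagation: (p) forces p = True.
The clause (¬q) is unit: q must be False.
(¬r) is a unit clause, so r = False.
The clause (¬s) is unit: s must be False.

p=1, q=0, r=0, s=0, t=1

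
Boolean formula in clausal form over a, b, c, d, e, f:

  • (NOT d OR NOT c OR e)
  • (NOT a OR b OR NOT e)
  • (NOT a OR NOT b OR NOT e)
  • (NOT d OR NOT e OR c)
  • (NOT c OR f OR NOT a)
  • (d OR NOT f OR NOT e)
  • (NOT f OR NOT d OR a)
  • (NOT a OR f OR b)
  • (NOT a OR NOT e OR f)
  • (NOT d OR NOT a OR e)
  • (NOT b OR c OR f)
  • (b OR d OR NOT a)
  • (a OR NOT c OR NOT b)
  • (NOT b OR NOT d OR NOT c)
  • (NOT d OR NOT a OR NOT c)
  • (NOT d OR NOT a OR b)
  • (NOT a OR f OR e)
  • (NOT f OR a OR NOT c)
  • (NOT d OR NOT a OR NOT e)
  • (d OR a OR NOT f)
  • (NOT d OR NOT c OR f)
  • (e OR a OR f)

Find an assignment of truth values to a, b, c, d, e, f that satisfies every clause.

a=T  b=T  c=T  d=F  e=F  f=T

Try a = True.
Set b = True and propagate.
  then e is forced to False.
  then d is forced to False.
  then f is forced to True.
c is now unconstrained; take c = True.
Every clause has at least one true literal under this assignment.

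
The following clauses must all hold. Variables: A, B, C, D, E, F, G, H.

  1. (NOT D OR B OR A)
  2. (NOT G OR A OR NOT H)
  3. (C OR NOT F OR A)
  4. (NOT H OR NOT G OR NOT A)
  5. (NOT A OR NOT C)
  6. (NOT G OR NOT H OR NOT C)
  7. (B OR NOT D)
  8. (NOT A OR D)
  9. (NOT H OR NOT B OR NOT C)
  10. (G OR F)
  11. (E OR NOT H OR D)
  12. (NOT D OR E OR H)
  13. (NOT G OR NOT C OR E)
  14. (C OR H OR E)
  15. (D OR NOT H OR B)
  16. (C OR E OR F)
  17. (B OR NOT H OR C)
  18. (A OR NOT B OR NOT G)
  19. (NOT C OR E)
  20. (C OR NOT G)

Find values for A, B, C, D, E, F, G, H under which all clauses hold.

A=0, B=1, C=1, D=0, E=1, F=1, G=0, H=0

Check each clause:
  1. (NOT D OR B OR A) — B is true.
  2. (A OR NOT G OR NOT H) — NOT H is true.
  3. (NOT F OR C OR A) — C is true.
  4. (NOT A OR NOT H OR NOT G) — NOT H is true.
  5. (NOT A OR NOT C) — NOT A is true.
  6. (NOT G OR NOT C OR NOT H) — NOT H is true.
  7. (NOT D OR B) — B is true.
  8. (D OR NOT A) — NOT A is true.
  9. (NOT C OR NOT H OR NOT B) — NOT H is true.
  10. (F OR G) — F is true.
  11. (E OR NOT H OR D) — NOT H is true.
  12. (H OR E OR NOT D) — NOT D is true.
  13. (NOT G OR E OR NOT C) — NOT G is true.
  14. (C OR H OR E) — C is true.
  15. (D OR NOT H OR B) — NOT H is true.
  16. (C OR F OR E) — C is true.
  17. (NOT H OR C OR B) — NOT H is true.
  18. (NOT G OR NOT B OR A) — NOT G is true.
  19. (E OR NOT C) — E is true.
  20. (NOT G OR C) — NOT G is true.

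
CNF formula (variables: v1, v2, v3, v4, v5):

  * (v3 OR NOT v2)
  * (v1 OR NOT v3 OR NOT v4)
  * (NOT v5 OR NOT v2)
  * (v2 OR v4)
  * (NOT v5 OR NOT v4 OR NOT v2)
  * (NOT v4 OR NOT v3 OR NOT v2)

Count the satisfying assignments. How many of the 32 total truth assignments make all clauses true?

8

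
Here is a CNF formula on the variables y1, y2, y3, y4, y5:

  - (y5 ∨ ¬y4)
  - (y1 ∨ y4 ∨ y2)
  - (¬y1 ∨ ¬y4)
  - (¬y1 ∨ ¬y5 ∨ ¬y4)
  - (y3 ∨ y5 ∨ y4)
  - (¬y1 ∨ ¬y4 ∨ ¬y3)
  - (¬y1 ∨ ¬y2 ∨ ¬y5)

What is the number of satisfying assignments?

11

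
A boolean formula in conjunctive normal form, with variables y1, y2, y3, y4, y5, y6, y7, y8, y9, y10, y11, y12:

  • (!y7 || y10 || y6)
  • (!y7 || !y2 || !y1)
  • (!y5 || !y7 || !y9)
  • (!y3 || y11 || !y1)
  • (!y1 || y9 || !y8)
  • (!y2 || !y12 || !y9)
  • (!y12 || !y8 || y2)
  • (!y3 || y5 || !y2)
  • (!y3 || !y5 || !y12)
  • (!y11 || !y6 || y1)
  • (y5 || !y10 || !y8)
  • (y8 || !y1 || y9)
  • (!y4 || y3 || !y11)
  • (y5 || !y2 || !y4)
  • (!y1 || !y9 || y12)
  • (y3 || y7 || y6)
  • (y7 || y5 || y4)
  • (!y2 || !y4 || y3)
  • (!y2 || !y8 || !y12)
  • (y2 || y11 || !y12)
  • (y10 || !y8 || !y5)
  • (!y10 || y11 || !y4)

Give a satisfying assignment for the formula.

y1 = F, y2 = T, y3 = T, y4 = T, y5 = T, y6 = F, y7 = T, y8 = F, y9 = F, y10 = T, y11 = T, y12 = F

Check each clause:
  1. (!y7 || y10 || y6) — y10 is true.
  2. (!y1 || !y7 || !y2) — !y1 is true.
  3. (!y9 || !y7 || !y5) — !y9 is true.
  4. (!y1 || !y3 || y11) — y11 is true.
  5. (y9 || !y1 || !y8) — !y8 is true.
  6. (!y12 || !y2 || !y9) — !y12 is true.
  7. (y2 || !y8 || !y12) — !y8 is true.
  8. (!y3 || !y2 || y5) — y5 is true.
  9. (!y3 || !y5 || !y12) — !y12 is true.
  10. (y1 || !y11 || !y6) — !y6 is true.
  11. (y5 || !y8 || !y10) — !y8 is true.
  12. (!y1 || y8 || y9) — !y1 is true.
  13. (y3 || !y11 || !y4) — y3 is true.
  14. (!y2 || y5 || !y4) — y5 is true.
  15. (!y1 || !y9 || y12) — !y1 is true.
  16. (y3 || y6 || y7) — y3 is true.
  17. (y4 || y7 || y5) — y4 is true.
  18. (!y4 || y3 || !y2) — y3 is true.
  19. (!y2 || !y12 || !y8) — !y8 is true.
  20. (!y12 || y2 || y11) — y2 is true.
  21. (y10 || !y8 || !y5) — !y8 is true.
  22. (!y4 || y11 || !y10) — y11 is true.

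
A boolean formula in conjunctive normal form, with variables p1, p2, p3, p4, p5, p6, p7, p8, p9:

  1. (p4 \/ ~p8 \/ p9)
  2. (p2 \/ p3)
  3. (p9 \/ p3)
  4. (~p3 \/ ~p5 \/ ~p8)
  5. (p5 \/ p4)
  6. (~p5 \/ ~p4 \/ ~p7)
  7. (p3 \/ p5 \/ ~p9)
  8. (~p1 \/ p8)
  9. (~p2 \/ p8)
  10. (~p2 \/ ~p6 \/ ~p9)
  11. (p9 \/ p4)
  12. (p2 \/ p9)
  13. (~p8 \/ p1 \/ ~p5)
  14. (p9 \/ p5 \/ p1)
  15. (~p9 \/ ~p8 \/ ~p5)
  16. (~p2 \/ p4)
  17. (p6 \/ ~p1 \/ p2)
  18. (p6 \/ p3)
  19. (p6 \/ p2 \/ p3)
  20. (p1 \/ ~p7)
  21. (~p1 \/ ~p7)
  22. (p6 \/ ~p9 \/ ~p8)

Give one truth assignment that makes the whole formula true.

Pure literal: p7 appears only negated; assign p7 = False.
Branch on p1: take p1 = False.
Set p2 = False and propagate.
  then p3 is forced to True.
  then p9 is forced to True.
Branch on p4: take p4 = True.
For the remaining variables, p5 = True, p6 = False, p8 = False works.
Every clause has at least one true literal under this assignment.
Check each clause:
  1. (~p8 \/ p4 \/ p9) — ~p8 is true.
  2. (p2 \/ p3) — p3 is true.
  3. (p3 \/ p9) — p9 is true.
  4. (~p8 \/ ~p5 \/ ~p3) — ~p8 is true.
  5. (p4 \/ p5) — p4 is true.
  6. (~p7 \/ ~p4 \/ ~p5) — ~p7 is true.
  7. (~p9 \/ p5 \/ p3) — p3 is true.
  8. (p8 \/ ~p1) — ~p1 is true.
  9. (~p2 \/ p8) — ~p2 is true.
  10. (~p9 \/ ~p2 \/ ~p6) — ~p6 is true.
  11. (p4 \/ p9) — p9 is true.
  12. (p2 \/ p9) — p9 is true.
  13. (p1 \/ ~p8 \/ ~p5) — ~p8 is true.
  14. (p9 \/ p1 \/ p5) — p5 is true.
  15. (~p9 \/ ~p5 \/ ~p8) — ~p8 is true.
  16. (p4 \/ ~p2) — p4 is true.
  17. (p6 \/ ~p1 \/ p2) — ~p1 is true.
  18. (p3 \/ p6) — p3 is true.
  19. (p6 \/ p2 \/ p3) — p3 is true.
  20. (p1 \/ ~p7) — ~p7 is true.
  21. (~p1 \/ ~p7) — ~p7 is true.
  22. (~p8 \/ p6 \/ ~p9) — ~p8 is true.

p1=F, p2=F, p3=T, p4=T, p5=T, p6=F, p7=F, p8=F, p9=T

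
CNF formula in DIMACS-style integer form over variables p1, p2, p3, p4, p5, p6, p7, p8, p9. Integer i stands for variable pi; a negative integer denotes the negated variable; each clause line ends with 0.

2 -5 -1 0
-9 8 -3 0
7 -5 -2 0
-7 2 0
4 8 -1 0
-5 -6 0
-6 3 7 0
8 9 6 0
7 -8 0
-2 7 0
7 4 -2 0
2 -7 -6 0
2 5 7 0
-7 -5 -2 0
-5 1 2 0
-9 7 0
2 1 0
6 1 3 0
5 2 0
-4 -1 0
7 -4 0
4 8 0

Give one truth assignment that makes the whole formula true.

Set p1 = False and propagate.
  then p2 is forced to True.
  then p7 is forced to True.
  then p5 is forced to False.
For the remaining variables, p3 = False, p4 = True, p6 = True, p8 = False, p9 = False works.

p1=False  p2=True  p3=False  p4=True  p5=False  p6=True  p7=True  p8=False  p9=False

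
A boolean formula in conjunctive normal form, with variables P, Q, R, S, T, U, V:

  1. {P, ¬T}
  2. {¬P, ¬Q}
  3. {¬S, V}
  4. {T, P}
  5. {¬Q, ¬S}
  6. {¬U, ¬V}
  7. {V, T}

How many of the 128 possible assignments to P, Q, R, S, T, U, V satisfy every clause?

Split on P, then T.
  P=1, T=1: R free; 4 ways for (Q,S,U,V) × 2^1 = 8.
  P=1, T=0: remaining (Q,R,S,U,V) ∈ {(0,0,0,0,1); (0,0,1,0,1); (0,1,0,0,1); (0,1,1,0,1)} — 4.
  P=0, T=1: a clause becomes empty — 0.
  P=0, T=0: a clause becomes empty — 0.
Total: 8 + 4 + 0 + 0 = 12.

12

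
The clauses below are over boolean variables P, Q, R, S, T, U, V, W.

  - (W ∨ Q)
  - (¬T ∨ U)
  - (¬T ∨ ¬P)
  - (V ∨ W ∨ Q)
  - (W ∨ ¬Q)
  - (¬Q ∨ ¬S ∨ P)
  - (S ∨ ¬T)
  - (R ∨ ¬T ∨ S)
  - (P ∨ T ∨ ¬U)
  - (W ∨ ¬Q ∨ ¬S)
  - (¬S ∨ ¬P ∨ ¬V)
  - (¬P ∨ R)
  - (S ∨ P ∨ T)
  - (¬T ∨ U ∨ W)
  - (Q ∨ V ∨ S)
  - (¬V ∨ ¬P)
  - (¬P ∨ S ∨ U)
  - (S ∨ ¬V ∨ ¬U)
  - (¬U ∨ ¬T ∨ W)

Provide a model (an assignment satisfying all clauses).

Pure literal: W appears only positively; assign W = True.
Branch on P: take P = False.
The remaining clauses are satisfied by Q = False, R = False, S = True, T = True, U = True, V = False.
Every clause has at least one true literal under this assignment.

P = F, Q = F, R = F, S = T, T = T, U = T, V = F, W = T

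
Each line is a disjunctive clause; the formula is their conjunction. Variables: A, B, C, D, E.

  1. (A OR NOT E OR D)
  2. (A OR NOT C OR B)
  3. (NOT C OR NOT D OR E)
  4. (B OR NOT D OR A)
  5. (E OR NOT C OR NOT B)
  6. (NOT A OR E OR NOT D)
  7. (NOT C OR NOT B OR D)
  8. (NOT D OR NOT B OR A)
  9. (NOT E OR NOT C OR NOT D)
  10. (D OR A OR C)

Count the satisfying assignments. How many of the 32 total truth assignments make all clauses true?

8

Satisfying assignments:
  A=1 B=0 C=0 D=0 E=0
  A=1 B=0 C=0 D=0 E=1
  A=1 B=0 C=0 D=1 E=1
  A=1 B=0 C=1 D=0 E=0
  A=1 B=0 C=1 D=0 E=1
  A=1 B=1 C=0 D=0 E=0
  A=1 B=1 C=0 D=0 E=1
  A=1 B=1 C=0 D=1 E=1
Count: 8.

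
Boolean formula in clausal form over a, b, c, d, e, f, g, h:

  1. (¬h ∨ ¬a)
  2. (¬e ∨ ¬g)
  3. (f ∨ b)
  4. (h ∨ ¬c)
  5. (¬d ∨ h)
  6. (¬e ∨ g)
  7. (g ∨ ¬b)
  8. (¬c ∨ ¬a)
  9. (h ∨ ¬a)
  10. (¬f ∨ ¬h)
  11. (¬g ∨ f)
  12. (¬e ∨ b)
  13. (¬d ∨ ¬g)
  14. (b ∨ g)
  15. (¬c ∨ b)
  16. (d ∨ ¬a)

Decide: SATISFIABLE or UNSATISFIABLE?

a occurs only negated in the remaining clauses — set a = False.
Pure literal: c appears only negated; assign c = False.
Set b = True and propagate.
  then g is forced to True.
  then e is forced to False.
  then f is forced to True.
  then h is forced to False.
  then d is forced to False.
So a=F, b=T, c=F, d=F, e=F, f=T, g=T, h=F is a satisfying assignment.

SATISFIABLE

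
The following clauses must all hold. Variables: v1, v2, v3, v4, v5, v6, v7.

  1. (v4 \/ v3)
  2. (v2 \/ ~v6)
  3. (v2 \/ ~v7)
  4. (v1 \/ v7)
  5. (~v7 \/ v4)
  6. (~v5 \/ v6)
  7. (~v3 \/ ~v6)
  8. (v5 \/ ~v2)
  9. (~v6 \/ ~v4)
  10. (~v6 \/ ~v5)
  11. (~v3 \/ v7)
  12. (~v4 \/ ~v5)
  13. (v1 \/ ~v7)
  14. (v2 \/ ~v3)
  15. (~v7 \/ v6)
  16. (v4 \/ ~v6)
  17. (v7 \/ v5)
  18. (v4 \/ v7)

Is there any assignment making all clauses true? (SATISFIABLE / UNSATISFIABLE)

UNSATISFIABLE

v7 = True:
  propagation gives v2=True, v4=True, v5=True; an empty clause results — contradiction.
v7 = False:
  propagation gives v1=True, v3=False, v4=True, v6=False; an empty clause results — contradiction.
Every branch closes, so no satisfying assignment exists.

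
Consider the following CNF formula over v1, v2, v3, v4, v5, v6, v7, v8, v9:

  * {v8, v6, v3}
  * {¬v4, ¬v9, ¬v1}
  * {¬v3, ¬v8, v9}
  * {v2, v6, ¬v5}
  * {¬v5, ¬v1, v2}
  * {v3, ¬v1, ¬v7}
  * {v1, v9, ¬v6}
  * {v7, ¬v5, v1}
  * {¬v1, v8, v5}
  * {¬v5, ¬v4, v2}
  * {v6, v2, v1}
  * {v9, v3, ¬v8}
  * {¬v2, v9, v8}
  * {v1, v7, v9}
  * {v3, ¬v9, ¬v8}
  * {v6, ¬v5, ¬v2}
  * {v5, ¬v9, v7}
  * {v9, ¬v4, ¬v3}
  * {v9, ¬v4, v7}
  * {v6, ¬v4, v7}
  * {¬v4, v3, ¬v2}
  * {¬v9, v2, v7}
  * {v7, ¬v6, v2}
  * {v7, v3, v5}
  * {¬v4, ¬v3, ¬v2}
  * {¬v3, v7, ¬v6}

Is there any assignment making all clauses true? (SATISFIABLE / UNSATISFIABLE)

SATISFIABLE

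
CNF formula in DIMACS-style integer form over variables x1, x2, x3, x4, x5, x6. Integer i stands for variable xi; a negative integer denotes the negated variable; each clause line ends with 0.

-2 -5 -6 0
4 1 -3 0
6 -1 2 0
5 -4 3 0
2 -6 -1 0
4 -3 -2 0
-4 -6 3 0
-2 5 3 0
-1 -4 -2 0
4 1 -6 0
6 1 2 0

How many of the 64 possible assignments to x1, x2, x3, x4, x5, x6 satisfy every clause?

8

The models are:
  x1=F x2=F x3=T x4=T x5=F x6=T
  x1=F x2=F x3=T x4=T x5=T x6=T
  x1=F x2=T x3=F x4=F x5=T x6=F
  x1=F x2=T x3=F x4=T x5=T x6=F
  x1=F x2=T x3=T x4=T x5=F x6=F
  x1=F x2=T x3=T x4=T x5=F x6=T
  x1=F x2=T x3=T x4=T x5=T x6=F
  x1=T x2=T x3=F x4=F x5=T x6=F
That's 8 in total.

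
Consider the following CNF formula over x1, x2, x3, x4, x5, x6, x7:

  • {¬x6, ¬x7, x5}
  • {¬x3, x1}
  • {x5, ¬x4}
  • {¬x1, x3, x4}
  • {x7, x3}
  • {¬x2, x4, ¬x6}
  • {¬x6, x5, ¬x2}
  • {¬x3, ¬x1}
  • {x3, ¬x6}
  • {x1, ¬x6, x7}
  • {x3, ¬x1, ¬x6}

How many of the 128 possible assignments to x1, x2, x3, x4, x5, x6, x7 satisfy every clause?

Case analysis on x3 and x6:
  x3=T, x6=T: a clause becomes empty — 0.
  x3=T, x6=F: a clause becomes empty — 0.
  x3=F, x6=T: a clause becomes empty — 0.
  x3=F, x6=F: x2 free; 4 ways for (x1,x4,x5,x7) × 2^1 = 8.
Total: 0 + 0 + 0 + 8 = 8.

8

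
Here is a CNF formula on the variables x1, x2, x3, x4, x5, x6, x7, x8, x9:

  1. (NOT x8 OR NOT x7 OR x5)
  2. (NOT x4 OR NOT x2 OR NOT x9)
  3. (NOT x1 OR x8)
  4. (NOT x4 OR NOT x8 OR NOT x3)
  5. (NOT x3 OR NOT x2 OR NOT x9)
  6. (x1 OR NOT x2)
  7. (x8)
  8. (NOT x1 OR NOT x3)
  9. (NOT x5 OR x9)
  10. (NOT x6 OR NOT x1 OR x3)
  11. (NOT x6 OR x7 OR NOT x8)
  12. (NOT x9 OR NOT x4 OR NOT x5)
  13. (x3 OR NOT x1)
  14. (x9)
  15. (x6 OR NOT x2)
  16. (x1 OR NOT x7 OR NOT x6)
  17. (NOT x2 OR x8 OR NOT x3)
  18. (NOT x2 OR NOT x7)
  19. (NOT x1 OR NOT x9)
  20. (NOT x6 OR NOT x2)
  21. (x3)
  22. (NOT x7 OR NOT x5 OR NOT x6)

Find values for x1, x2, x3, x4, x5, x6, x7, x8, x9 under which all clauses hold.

(x8) is a unit clause, so x8 = True.
Unit propagation: (x9) forces x9 = True.
Unit propagation: (NOT x1) forces x1 = False.
(NOT x2) is a unit clause, so x2 = False.
The clause (x3) is unit: x3 must be True.
(NOT x4) is a unit clause, so x4 = False.
x6 occurs only negated in the remaining clauses — set x6 = False.
Try x5 = True.
x7 is now unconstrained; take x7 = True.
Every clause has at least one true literal under this assignment.

x1 = F  x2 = F  x3 = T  x4 = F  x5 = T  x6 = F  x7 = T  x8 = T  x9 = T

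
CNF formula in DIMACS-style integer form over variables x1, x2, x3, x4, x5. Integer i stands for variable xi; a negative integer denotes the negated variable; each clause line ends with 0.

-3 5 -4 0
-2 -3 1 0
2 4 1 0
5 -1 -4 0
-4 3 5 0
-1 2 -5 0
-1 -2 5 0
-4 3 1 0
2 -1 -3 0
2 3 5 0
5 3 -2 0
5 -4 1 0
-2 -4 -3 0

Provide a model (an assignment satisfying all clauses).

x1=T, x2=T, x3=F, x4=T, x5=T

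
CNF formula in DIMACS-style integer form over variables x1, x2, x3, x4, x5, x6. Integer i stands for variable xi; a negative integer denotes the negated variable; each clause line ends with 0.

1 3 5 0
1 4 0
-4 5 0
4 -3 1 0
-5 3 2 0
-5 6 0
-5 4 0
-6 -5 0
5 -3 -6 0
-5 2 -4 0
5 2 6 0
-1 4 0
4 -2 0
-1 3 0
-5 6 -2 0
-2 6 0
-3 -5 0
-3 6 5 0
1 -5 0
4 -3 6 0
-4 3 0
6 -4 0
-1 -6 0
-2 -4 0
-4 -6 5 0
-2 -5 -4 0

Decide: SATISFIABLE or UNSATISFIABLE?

UNSATISFIABLE

x5 = True:
  propagation gives x6=True; an empty clause results — contradiction.
x5 = False:
  propagation gives x4=False, x1=True; an empty clause results — contradiction.
Every branch closes, so no satisfying assignment exists.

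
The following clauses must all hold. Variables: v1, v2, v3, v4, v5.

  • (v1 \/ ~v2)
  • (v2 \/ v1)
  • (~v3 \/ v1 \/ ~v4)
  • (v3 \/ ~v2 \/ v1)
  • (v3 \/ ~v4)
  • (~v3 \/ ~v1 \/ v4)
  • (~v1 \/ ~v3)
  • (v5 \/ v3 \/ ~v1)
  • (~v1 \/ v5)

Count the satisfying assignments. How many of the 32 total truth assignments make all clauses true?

2

The models are:
  v1=1 v2=0 v3=0 v4=0 v5=1
  v1=1 v2=1 v3=0 v4=0 v5=1
That's 2 in total.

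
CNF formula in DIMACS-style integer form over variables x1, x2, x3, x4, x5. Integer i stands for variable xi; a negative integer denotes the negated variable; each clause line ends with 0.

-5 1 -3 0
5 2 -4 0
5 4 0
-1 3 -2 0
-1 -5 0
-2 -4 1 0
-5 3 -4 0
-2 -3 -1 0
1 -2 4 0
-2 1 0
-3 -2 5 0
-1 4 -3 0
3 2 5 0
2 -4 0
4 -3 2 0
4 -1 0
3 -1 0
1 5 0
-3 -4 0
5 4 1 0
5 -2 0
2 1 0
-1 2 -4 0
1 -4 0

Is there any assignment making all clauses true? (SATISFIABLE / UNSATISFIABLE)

UNSATISFIABLE

x1 = True:
  propagation gives x5=False, x4=True, x2=True; an empty clause results — contradiction.
x1 = False:
  propagation gives x2=False; an empty clause results — contradiction.
Every branch closes, so no satisfying assignment exists.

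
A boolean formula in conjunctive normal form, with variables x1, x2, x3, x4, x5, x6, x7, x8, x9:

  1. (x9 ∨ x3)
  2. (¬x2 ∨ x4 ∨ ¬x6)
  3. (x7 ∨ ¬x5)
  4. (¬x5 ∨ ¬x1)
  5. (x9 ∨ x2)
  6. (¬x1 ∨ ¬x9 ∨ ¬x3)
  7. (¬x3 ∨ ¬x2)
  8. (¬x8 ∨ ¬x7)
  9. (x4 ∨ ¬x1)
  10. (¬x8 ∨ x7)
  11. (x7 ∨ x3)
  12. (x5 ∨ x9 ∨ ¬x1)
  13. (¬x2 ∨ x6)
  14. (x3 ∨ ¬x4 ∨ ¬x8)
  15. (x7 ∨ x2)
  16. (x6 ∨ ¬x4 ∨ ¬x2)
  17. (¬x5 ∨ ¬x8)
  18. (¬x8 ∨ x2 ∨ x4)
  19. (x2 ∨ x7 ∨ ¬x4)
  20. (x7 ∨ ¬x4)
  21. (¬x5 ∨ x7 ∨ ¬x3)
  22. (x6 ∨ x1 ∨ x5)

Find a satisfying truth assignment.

x8 occurs only negated in the remaining clauses — set x8 = False.
Try x1 = False.
Set x2 = False and propagate.
  then x9 is forced to True.
  then x7 is forced to True.
Set x5 = True and propagate.
x3, x4, x6 are now unconstrained; take x3 = False, x4 = True, x6 = True.
Every clause has at least one true literal under this assignment.
Check each clause:
  1. (x3 ∨ x9) — x9 is true.
  2. (¬x6 ∨ x4 ∨ ¬x2) — x4 is true.
  3. (x7 ∨ ¬x5) — x7 is true.
  4. (¬x1 ∨ ¬x5) — ¬x1 is true.
  5. (x9 ∨ x2) — x9 is true.
  6. (¬x1 ∨ ¬x3 ∨ ¬x9) — ¬x3 is true.
  7. (¬x3 ∨ ¬x2) — ¬x3 is true.
  8. (¬x8 ∨ ¬x7) — ¬x8 is true.
  9. (¬x1 ∨ x4) — x4 is true.
  10. (¬x8 ∨ x7) — ¬x8 is true.
  11. (x7 ∨ x3) — x7 is true.
  12. (¬x1 ∨ x5 ∨ x9) — x9 is true.
  13. (¬x2 ∨ x6) — x6 is true.
  14. (x3 ∨ ¬x4 ∨ ¬x8) — ¬x8 is true.
  15. (x2 ∨ x7) — x7 is true.
  16. (¬x2 ∨ ¬x4 ∨ x6) — ¬x2 is true.
  17. (¬x8 ∨ ¬x5) — ¬x8 is true.
  18. (x4 ∨ x2 ∨ ¬x8) — ¬x8 is true.
  19. (¬x4 ∨ x7 ∨ x2) — x7 is true.
  20. (x7 ∨ ¬x4) — x7 is true.
  21. (¬x3 ∨ ¬x5 ∨ x7) — ¬x3 is true.
  22. (x1 ∨ x6 ∨ x5) — x5 is true.

x1=F, x2=F, x3=F, x4=T, x5=T, x6=T, x7=T, x8=F, x9=T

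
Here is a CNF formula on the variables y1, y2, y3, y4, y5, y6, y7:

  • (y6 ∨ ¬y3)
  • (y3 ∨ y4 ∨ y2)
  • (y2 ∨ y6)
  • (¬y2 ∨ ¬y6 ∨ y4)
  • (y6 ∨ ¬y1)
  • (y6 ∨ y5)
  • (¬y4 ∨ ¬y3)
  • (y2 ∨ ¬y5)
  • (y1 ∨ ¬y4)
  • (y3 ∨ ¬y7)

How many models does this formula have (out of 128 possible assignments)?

8

Split on y6, then y2.
  y6=T, y2=T: remaining (y1,y3,y4,y5,y7) ∈ {(T,F,T,F,F); (T,F,T,T,F)} — 2.
  y6=T, y2=F: 5 of the 32 assignments to (y1,y3,y4,y5,y7) work.
  y6=F, y2=T: remaining (y1,y3,y4,y5,y7) ∈ {(F,F,F,T,F)} — 1.
  y6=F, y2=F: a clause becomes empty — 0.
Total: 2 + 5 + 1 + 0 = 8.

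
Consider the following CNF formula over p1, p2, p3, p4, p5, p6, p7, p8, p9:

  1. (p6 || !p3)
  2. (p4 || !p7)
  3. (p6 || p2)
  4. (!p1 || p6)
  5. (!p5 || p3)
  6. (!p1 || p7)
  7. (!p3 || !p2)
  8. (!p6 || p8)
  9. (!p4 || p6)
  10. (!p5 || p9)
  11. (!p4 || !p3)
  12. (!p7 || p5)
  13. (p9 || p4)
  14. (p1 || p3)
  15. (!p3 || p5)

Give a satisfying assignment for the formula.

p1 = F, p2 = F, p3 = T, p4 = F, p5 = T, p6 = T, p7 = F, p8 = T, p9 = T

Check each clause:
  1. (p6 || !p3) — p6 is true.
  2. (p4 || !p7) — !p7 is true.
  3. (p6 || p2) — p6 is true.
  4. (!p1 || p6) — p6 is true.
  5. (p3 || !p5) — p3 is true.
  6. (!p1 || p7) — !p1 is true.
  7. (!p2 || !p3) — !p2 is true.
  8. (!p6 || p8) — p8 is true.
  9. (p6 || !p4) — !p4 is true.
  10. (p9 || !p5) — p9 is true.
  11. (!p3 || !p4) — !p4 is true.
  12. (p5 || !p7) — !p7 is true.
  13. (p9 || p4) — p9 is true.
  14. (p3 || p1) — p3 is true.
  15. (!p3 || p5) — p5 is true.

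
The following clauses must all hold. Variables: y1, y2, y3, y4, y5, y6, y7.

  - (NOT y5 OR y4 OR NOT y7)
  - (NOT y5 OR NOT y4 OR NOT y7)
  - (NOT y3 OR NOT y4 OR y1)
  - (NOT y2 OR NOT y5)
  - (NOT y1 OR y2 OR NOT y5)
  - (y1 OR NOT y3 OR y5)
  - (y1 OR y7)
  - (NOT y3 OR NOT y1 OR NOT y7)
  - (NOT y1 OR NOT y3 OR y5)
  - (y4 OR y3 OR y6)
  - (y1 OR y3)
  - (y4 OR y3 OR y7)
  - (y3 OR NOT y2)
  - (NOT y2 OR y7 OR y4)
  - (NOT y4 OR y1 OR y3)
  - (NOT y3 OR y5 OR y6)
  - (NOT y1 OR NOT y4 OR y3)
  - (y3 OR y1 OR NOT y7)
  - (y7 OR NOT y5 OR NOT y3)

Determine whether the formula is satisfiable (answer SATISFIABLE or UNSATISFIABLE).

Pure literal: y6 appears only positively; assign y6 = True.
Set y1 = True and propagate.
The remaining clauses are satisfied by y2 = False, y3 = False, y4 = False, y5 = False, y7 = True.
So y1=T, y2=F, y3=F, y4=F, y5=F, y6=T, y7=T is a satisfying assignment.

SATISFIABLE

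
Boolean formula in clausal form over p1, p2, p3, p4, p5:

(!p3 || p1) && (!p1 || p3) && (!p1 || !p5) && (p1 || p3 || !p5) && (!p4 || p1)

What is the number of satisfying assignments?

The models are:
  p1=F p2=F p3=F p4=F p5=F
  p1=F p2=T p3=F p4=F p5=F
  p1=T p2=F p3=T p4=F p5=F
  p1=T p2=F p3=T p4=T p5=F
  p1=T p2=T p3=T p4=F p5=F
  p1=T p2=T p3=T p4=T p5=F
That's 6 in total.

6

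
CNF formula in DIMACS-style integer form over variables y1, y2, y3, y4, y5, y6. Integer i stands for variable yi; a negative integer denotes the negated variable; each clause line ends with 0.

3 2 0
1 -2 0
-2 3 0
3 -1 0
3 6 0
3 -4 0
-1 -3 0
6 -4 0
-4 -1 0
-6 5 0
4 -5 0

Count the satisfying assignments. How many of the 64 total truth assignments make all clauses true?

2

Satisfying assignments:
  y1=F y2=F y3=T y4=F y5=F y6=F
  y1=F y2=F y3=T y4=T y5=T y6=T
That's 2 in total.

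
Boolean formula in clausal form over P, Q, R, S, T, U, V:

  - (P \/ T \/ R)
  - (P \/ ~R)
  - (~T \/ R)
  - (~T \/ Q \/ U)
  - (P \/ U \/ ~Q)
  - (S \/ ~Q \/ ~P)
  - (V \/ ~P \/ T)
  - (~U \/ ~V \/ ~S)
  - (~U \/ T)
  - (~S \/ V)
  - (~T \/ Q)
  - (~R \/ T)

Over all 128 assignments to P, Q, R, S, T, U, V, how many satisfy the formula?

Satisfying assignments:
  P=T Q=F R=F S=F T=F U=F V=T
  P=T Q=F R=F S=T T=F U=F V=T
  P=T Q=T R=F S=T T=F U=F V=T
  P=T Q=T R=T S=T T=T U=F V=T
Count: 4.

4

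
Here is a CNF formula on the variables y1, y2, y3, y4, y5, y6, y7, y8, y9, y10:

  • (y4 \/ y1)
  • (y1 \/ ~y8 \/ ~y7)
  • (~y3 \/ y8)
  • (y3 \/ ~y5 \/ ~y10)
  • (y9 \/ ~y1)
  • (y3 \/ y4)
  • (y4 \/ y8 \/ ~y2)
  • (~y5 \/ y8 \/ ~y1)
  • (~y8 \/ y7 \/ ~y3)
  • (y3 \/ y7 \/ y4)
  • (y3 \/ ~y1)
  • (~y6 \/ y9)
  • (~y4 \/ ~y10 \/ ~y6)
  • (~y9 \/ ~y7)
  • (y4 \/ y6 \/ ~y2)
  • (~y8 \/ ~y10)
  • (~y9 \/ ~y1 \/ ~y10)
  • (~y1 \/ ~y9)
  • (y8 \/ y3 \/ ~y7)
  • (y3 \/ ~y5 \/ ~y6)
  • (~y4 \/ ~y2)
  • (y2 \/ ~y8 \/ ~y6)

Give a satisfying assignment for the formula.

y5 occurs only negated in the remaining clauses — set y5 = False.
y10 occurs only negated in the remaining clauses — set y10 = False.
Try y1 = False.
  then y4 is forced to True.
  then y2 is forced to False.
Set y3 = False and propagate.
For the remaining variables, y6 = False, y7 = False, y8 = False, y9 = True works.

y1 = False  y2 = False  y3 = False  y4 = True  y5 = False  y6 = False  y7 = False  y8 = False  y9 = True  y10 = False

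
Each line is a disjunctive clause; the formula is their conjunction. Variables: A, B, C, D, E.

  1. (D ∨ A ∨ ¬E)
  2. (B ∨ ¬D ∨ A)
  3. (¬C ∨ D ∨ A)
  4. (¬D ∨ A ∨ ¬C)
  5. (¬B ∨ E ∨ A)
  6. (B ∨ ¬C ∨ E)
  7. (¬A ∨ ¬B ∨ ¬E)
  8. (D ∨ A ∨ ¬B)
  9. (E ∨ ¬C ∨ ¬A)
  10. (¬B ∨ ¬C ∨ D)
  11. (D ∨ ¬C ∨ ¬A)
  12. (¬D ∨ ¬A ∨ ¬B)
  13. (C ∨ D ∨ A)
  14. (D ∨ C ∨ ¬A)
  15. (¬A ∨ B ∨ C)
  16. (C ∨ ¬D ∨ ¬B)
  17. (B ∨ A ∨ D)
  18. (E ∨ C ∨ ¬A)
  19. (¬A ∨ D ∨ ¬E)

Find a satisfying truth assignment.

A=True  B=False  C=True  D=True  E=True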